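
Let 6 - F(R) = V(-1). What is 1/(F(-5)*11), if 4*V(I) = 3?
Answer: 4/231 ≈ 0.017316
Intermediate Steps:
V(I) = ¾ (V(I) = (¼)*3 = ¾)
F(R) = 21/4 (F(R) = 6 - 1*¾ = 6 - ¾ = 21/4)
1/(F(-5)*11) = 1/((21/4)*11) = 1/(231/4) = 4/231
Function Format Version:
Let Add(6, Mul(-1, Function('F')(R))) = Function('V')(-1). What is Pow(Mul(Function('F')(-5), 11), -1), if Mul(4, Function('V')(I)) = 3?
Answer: Rational(4, 231) ≈ 0.017316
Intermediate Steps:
Function('V')(I) = Rational(3, 4) (Function('V')(I) = Mul(Rational(1, 4), 3) = Rational(3, 4))
Function('F')(R) = Rational(21, 4) (Function('F')(R) = Add(6, Mul(-1, Rational(3, 4))) = Add(6, Rational(-3, 4)) = Rational(21, 4))
Pow(Mul(Function('F')(-5), 11), -1) = Pow(Mul(Rational(21, 4), 11), -1) = Pow(Rational(231, 4), -1) = Rational(4, 231)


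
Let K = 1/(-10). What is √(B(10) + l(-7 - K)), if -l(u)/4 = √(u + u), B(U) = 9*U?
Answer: √(2250 - 20*I*√345)/5 ≈ 9.5189 - 0.78052*I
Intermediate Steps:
K = -⅒ ≈ -0.10000
l(u) = -4*√2*√u (l(u) = -4*√(u + u) = -4*√2*√u)
√(B(10) + l(-7 - K)) = √(9*10 - 4*√2*√(-7 - 1*(-⅒))) = √(90 - 4*√2*√(-7 + ⅒)) = √(90 - 4*√2*√(-69/10)) = √(90 - 4*√2*I*√690/10) = √(90 - 4*I*√345/5)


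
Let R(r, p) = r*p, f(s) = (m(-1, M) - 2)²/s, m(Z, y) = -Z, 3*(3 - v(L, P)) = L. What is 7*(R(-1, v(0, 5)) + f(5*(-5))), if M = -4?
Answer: -532/25 ≈ -21.280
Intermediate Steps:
v(L, P) = 3 - L/3
f(s) = 1/s (f(s) = (-1*(-1) - 2)²/s = (1 - 2)²/s = (-1)²/s = 1/s)
R(r, p) = p*r
7*(R(-1, v(0, 5)) + f(5*(-5))) = 7*((3 - ⅓*0)*(-1) + 1/(5*(-5))) = 7*((3 + 0)*(-1) + 1/(-25)) = 7*(3*(-1) - 1/25) = 7*(-3 - 1/25) = 7*(-76/25) = -532/25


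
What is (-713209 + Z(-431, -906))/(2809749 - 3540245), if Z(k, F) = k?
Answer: 89205/91312 ≈ 0.97692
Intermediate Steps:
(-713209 + Z(-431, -906))/(2809749 - 3540245) = (-713209 - 431)/(2809749 - 3540245) = -713640/(-730496) = -713640*(-1/730496) = 89205/91312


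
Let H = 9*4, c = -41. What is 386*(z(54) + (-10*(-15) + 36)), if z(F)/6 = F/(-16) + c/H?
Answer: 368051/6 ≈ 61342.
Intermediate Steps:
H = 36
z(F) = -41/6 - 3*F/8 (z(F) = 6*(F/(-16) - 41/36) = 6*(F*(-1/16) - 41*1/36) = 6*(-F/16 - 41/36) = 6*(-41/36 - F/16) = -41/6 - 3*F/8)
386*(z(54) + (-10*(-15) + 36)) = 386*((-41/6 - 3/8*54) + (-10*(-15) + 36)) = 386*((-41/6 - 81/4) + (150 + 36)) = 386*(-325/12 + 186) = 386*(1907/12) = 368051/6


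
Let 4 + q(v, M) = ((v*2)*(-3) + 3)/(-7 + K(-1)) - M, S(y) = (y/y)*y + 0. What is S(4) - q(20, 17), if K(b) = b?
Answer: 83/8 ≈ 10.375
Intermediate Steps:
S(y) = y (S(y) = 1*y + 0 = y + 0 = y)
q(v, M) = -35/8 - M + 3*v/4 (q(v, M) = -4 + (((v*2)*(-3) + 3)/(-7 - 1) - M) = -4 + (((2*v)*(-3) + 3)/(-8) - M) = -4 + ((-6*v + 3)*(-1/8) - M) = -4 + ((3 - 6*v)*(-1/8) - M) = -4 + ((-3/8 + 3*v/4) - M) = -4 + (-3/8 - M + 3*v/4) = -35/8 - M + 3*v/4)
S(4) - q(20, 17) = 4 - (-35/8 - 1*17 + (3/4)*20) = 4 - (-35/8 - 17 + 15) = 4 - 1*(-51/8) = 4 + 51/8 = 83/8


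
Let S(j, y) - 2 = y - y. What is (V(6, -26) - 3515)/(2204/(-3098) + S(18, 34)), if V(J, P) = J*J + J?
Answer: -5379677/1996 ≈ -2695.2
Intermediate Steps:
V(J, P) = J + J² (V(J, P) = J² + J = J + J²)
S(j, y) = 2 (S(j, y) = 2 + (y - y) = 2 + 0 = 2)
(V(6, -26) - 3515)/(2204/(-3098) + S(18, 34)) = (6*(1 + 6) - 3515)/(2204/(-3098) + 2) = (6*7 - 3515)/(2204*(-1/3098) + 2) = (42 - 3515)/(-1102/1549 + 2) = -3473/1996/1549 = -3473*1549/1996 = -5379677/1996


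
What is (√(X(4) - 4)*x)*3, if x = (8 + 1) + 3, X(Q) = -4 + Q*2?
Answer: 0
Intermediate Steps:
X(Q) = -4 + 2*Q
x = 12 (x = 9 + 3 = 12)
(√(X(4) - 4)*x)*3 = (√((-4 + 2*4) - 4)*12)*3 = (√((-4 + 8) - 4)*12)*3 = (√(4 - 4)*12)*3 = (√0*12)*3 = (0*12)*3 = 0*3 = 0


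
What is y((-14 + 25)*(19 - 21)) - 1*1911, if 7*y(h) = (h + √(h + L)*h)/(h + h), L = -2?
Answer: -26753/14 + I*√6/7 ≈ -1910.9 + 0.34993*I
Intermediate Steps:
y(h) = (h + h*√(-2 + h))/(14*h) (y(h) = ((h + √(h - 2)*h)/(h + h))/7 = ((h + √(-2 + h)*h)/((2*h)))/7 = ((h + h*√(-2 + h))*(1/(2*h)))/7 = ((h + h*√(-2 + h))/(2*h))/7 = (h + h*√(-2 + h))/(14*h))
y((-14 + 25)*(19 - 21)) - 1*1911 = (1/14 + √(-2 + (-14 + 25)*(19 - 21))/14) - 1*1911 = (1/14 + √(-2 + 11*(-2))/14) - 1911 = (1/14 + √(-2 - 22)/14) - 1911 = (1/14 + √(-24)/14) - 1911 = (1/14 + (2*I*√6)/14) - 1911 = (1/14 + I*√6/7) - 1911 = -26753/14 + I*√6/7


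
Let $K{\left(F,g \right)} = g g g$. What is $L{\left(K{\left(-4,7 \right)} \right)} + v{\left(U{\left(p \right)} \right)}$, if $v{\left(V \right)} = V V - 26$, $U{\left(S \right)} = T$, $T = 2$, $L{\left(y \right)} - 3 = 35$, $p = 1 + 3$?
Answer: $16$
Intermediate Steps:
$K{\left(F,g \right)} = g^{3}$ ($K{\left(F,g \right)} = g^{2} g = g^{3}$)
$p = 4$
$L{\left(y \right)} = 38$ ($L{\left(y \right)} = 3 + 35 = 38$)
$U{\left(S \right)} = 2$
$v{\left(V \right)} = -26 + V^{2}$ ($v{\left(V \right)} = V^{2} - 26 = -26 + V^{2}$)
$L{\left(K{\left(-4,7 \right)} \right)} + v{\left(U{\left(p \right)} \right)} = 38 - \left(26 - 2^{2}\right) = 38 + \left(-26 + 4\right) = 38 - 22 = 16$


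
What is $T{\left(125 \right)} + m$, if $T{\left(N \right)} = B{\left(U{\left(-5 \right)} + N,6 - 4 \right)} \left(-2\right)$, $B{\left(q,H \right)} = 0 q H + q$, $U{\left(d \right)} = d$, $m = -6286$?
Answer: $-6526$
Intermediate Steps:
$B{\left(q,H \right)} = q$ ($B{\left(q,H \right)} = 0 H + q = 0 + q = q$)
$T{\left(N \right)} = 10 - 2 N$ ($T{\left(N \right)} = \left(-5 + N\right) \left(-2\right) = 10 - 2 N$)
$T{\left(125 \right)} + m = \left(10 - 250\right) - 6286 = -240 - 6286 = -6526$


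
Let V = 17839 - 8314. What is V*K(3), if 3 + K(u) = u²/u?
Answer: 0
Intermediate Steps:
K(u) = -3 + u (K(u) = -3 + u²/u = -3 + u)
V = 9525
V*K(3) = 9525*(-3 + 3) = 9525*0 = 0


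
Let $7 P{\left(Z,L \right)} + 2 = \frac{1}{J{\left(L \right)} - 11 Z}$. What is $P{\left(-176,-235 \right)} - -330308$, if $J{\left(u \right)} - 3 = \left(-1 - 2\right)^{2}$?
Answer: $\frac{4504075993}{13636} \approx 3.3031 \cdot 10^{5}$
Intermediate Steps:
$J{\left(u \right)} = 12$ ($J{\left(u \right)} = 3 + \left(-1 - 2\right)^{2} = 3 + \left(-3\right)^{2} = 3 + 9 = 12$)
$P{\left(Z,L \right)} = - \frac{2}{7} + \frac{1}{7 \left(12 - 11 Z\right)}$
$P{\left(-176,-235 \right)} - -330308 = \frac{23 - -3872}{7 \left(-12 + 11 \left(-176\right)\right)} - -330308 = \frac{23 + 3872}{7 \left(-12 - 1936\right)} + 330308 = \frac{1}{7} \frac{1}{-1948} \cdot 3895 + 330308 = \frac{1}{7} \left(- \frac{1}{1948}\right) 3895 + 330308 = - \frac{3895}{13636} + 330308 = \frac{4504075993}{13636}$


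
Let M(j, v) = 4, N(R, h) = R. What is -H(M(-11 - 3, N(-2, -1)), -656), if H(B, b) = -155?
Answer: 155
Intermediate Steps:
-H(M(-11 - 3, N(-2, -1)), -656) = -1*(-155) = 155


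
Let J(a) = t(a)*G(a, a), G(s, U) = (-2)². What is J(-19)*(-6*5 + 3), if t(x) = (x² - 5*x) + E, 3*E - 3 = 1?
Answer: -49392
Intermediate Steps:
E = 4/3 (E = 1 + (⅓)*1 = 1 + ⅓ = 4/3 ≈ 1.3333)
t(x) = 4/3 + x² - 5*x (t(x) = (x² - 5*x) + 4/3 = 4/3 + x² - 5*x)
G(s, U) = 4
J(a) = 16/3 - 20*a + 4*a² (J(a) = (4/3 + a² - 5*a)*4 = 16/3 - 20*a + 4*a²)
J(-19)*(-6*5 + 3) = (16/3 - 20*(-19) + 4*(-19)²)*(-6*5 + 3) = (16/3 + 380 + 4*361)*(-30 + 3) = (16/3 + 380 + 1444)*(-27) = (5488/3)*(-27) = -49392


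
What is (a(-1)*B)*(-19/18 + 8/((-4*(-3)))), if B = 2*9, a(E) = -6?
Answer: 42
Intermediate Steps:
B = 18
(a(-1)*B)*(-19/18 + 8/((-4*(-3)))) = (-6*18)*(-19/18 + 8/((-4*(-3)))) = -108*(-19*1/18 + 8/12) = -108*(-19/18 + 8*(1/12)) = -108*(-19/18 + ⅔) = -108*(-7/18) = 42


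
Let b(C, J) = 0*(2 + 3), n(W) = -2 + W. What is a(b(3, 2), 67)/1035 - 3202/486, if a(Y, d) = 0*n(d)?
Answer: -1601/243 ≈ -6.5885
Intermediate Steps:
b(C, J) = 0 (b(C, J) = 0*5 = 0)
a(Y, d) = 0 (a(Y, d) = 0*(-2 + d) = 0)
a(b(3, 2), 67)/1035 - 3202/486 = 0/1035 - 3202/486 = 0*(1/1035) - 3202*1/486 = 0 - 1601/243 = -1601/243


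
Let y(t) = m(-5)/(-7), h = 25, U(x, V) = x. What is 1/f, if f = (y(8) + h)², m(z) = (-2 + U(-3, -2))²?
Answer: 49/22500 ≈ 0.0021778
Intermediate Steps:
m(z) = 25 (m(z) = (-2 - 3)² = (-5)² = 25)
y(t) = -25/7 (y(t) = 25/(-7) = 25*(-⅐) = -25/7)
f = 22500/49 (f = (-25/7 + 25)² = (150/7)² = 22500/49 ≈ 459.18)
1/f = 1/(22500/49) = 49/22500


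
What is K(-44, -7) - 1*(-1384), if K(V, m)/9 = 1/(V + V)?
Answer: 121783/88 ≈ 1383.9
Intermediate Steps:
K(V, m) = 9/(2*V) (K(V, m) = 9/(V + V) = 9/((2*V)) = 9*(1/(2*V)) = 9/(2*V))
K(-44, -7) - 1*(-1384) = (9/2)/(-44) - 1*(-1384) = (9/2)*(-1/44) + 1384 = -9/88 + 1384 = 121783/88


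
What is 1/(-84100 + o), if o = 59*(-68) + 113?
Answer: -1/87999 ≈ -1.1364e-5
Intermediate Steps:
o = -3899 (o = -4012 + 113 = -3899)
1/(-84100 + o) = 1/(-84100 - 3899) = 1/(-87999) = -1/87999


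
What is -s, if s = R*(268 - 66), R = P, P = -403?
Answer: 81406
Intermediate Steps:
R = -403
s = -81406 (s = -403*(268 - 66) = -403*202 = -81406)
-s = -1*(-81406) = 81406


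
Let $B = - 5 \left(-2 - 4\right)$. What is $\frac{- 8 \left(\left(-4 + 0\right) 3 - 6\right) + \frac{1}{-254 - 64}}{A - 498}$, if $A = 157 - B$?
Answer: $- \frac{45791}{117978} \approx -0.38813$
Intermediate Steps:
$B = 30$ ($B = \left(-5\right) \left(-6\right) = 30$)
$A = 127$ ($A = 157 - 30 = 127$)
$\frac{- 8 \left(\left(-4 + 0\right) 3 - 6\right) + \frac{1}{-254 - 64}}{A - 498} = \frac{- 8 \left(\left(-4 + 0\right) 3 - 6\right) + \frac{1}{-254 - 64}}{127 - 498} = \frac{- 8 \left(\left(-4\right) 3 - 6\right) + \frac{1}{-318}}{-371} = \left(- 8 \left(-12 - 6\right) - \frac{1}{318}\right) \left(- \frac{1}{371}\right) = \left(\left(-8\right) \left(-18\right) - \frac{1}{318}\right) \left(- \frac{1}{371}\right) = \left(144 - \frac{1}{318}\right) \left(- \frac{1}{371}\right) = \frac{45791}{318} \left(- \frac{1}{371}\right) = - \frac{45791}{117978}$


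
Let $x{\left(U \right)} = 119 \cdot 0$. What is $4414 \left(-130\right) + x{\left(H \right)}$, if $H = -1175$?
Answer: $-573820$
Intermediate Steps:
$x{\left(U \right)} = 0$
$4414 \left(-130\right) + x{\left(H \right)} = 4414 \left(-130\right) + 0 = -573820 + 0 = -573820$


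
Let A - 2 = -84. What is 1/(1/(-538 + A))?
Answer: -620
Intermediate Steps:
A = -82 (A = 2 - 84 = -82)
1/(1/(-538 + A)) = 1/(1/(-538 - 82)) = 1/(1/(-620)) = 1/(-1/620) = -620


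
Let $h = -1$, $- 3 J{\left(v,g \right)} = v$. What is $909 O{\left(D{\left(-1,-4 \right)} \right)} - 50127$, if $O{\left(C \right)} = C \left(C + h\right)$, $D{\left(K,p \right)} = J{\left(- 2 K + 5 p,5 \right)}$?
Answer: $-22857$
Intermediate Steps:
$J{\left(v,g \right)} = - \frac{v}{3}$
$D{\left(K,p \right)} = - \frac{5 p}{3} + \frac{2 K}{3}$ ($D{\left(K,p \right)} = - \frac{- 2 K + 5 p}{3} = - \frac{5 p}{3} + \frac{2 K}{3}$)
$O{\left(C \right)} = C \left(-1 + C\right)$ ($O{\left(C \right)} = C \left(C - 1\right) = C \left(-1 + C\right)$)
$909 O{\left(D{\left(-1,-4 \right)} \right)} - 50127 = 909 \left(\left(- \frac{5}{3}\right) \left(-4\right) + \frac{2}{3} \left(-1\right)\right) \left(-1 + \left(\left(- \frac{5}{3}\right) \left(-4\right) + \frac{2}{3} \left(-1\right)\right)\right) - 50127 = 909 \left(\frac{20}{3} - \frac{2}{3}\right) \left(-1 + \left(\frac{20}{3} - \frac{2}{3}\right)\right) - 50127 = 909 \cdot 6 \left(-1 + 6\right) - 50127 = 909 \cdot 6 \cdot 5 - 50127 = 909 \cdot 30 - 50127 = 27270 - 50127 = -22857$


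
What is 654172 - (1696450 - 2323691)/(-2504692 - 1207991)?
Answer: 2428732636235/3712683 ≈ 6.5417e+5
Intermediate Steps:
654172 - (1696450 - 2323691)/(-2504692 - 1207991) = 654172 - (-627241)/(-3712683) = 654172 - (-627241)*(-1)/3712683 = 654172 - 1*627241/3712683 = 654172 - 627241/3712683 = 2428732636235/3712683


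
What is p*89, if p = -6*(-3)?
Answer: 1602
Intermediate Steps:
p = 18
p*89 = 18*89 = 1602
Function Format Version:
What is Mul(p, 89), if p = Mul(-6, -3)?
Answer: 1602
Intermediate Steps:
p = 18
Mul(p, 89) = Mul(18, 89) = 1602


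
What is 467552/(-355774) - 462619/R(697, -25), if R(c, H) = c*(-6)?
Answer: 81316254821/743923434 ≈ 109.31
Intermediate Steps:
R(c, H) = -6*c
467552/(-355774) - 462619/R(697, -25) = 467552/(-355774) - 462619/((-6*697)) = 467552*(-1/355774) - 462619/(-4182) = -233776/177887 - 462619*(-1/4182) = -233776/177887 + 462619/4182 = 81316254821/743923434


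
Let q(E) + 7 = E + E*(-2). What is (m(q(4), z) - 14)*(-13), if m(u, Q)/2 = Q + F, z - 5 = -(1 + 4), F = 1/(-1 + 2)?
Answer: 156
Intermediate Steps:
F = 1 (F = 1/1 = 1)
z = 0 (z = 5 - (1 + 4) = 5 - 1*5 = 5 - 5 = 0)
q(E) = -7 - E (q(E) = -7 + (E + E*(-2)) = -7 + (E - 2*E) = -7 - E)
m(u, Q) = 2 + 2*Q (m(u, Q) = 2*(Q + 1) = 2*(1 + Q) = 2 + 2*Q)
(m(q(4), z) - 14)*(-13) = ((2 + 2*0) - 14)*(-13) = ((2 + 0) - 14)*(-13) = (2 - 14)*(-13) = -12*(-13) = 156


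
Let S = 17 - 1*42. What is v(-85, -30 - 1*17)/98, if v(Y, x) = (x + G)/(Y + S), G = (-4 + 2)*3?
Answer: 53/10780 ≈ 0.0049165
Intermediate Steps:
G = -6 (G = -2*3 = -6)
S = -25 (S = 17 - 42 = -25)
v(Y, x) = (-6 + x)/(-25 + Y) (v(Y, x) = (x - 6)/(Y - 25) = (-6 + x)/(-25 + Y))
v(-85, -30 - 1*17)/98 = ((-6 + (-30 - 1*17))/(-25 - 85))/98 = ((-6 + (-30 - 17))/(-110))*(1/98) = -(-6 - 47)/110*(1/98) = -1/110*(-53)*(1/98) = (53/110)*(1/98) = 53/10780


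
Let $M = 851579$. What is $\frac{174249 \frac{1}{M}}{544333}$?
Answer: $\frac{174249}{463542551807} \approx 3.7591 \cdot 10^{-7}$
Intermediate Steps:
$\frac{174249 \frac{1}{M}}{544333} = \frac{174249 \cdot \frac{1}{851579}}{544333} = 174249 \cdot \frac{1}{851579} \cdot \frac{1}{544333} = \frac{174249}{851579} \cdot \frac{1}{544333} = \frac{174249}{463542551807}$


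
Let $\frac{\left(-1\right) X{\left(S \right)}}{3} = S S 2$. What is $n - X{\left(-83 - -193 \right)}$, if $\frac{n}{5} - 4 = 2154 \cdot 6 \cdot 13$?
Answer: $912680$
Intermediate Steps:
$X{\left(S \right)} = - 6 S^{2}$ ($X{\left(S \right)} = - 3 S S 2 = - 3 S^{2} \cdot 2 = - 3 \cdot 2 S^{2} = - 6 S^{2}$)
$n = 840080$ ($n = 20 + 5 \cdot 2154 \cdot 6 \cdot 13 = 20 + 5 \cdot 2154 \cdot 78 = 20 + 5 \cdot 168012 = 20 + 840060 = 840080$)
$n - X{\left(-83 - -193 \right)} = 840080 - - 6 \left(-83 - -193\right)^{2} = 840080 - - 6 \left(-83 + 193\right)^{2} = 840080 - - 6 \cdot 110^{2} = 840080 - \left(-6\right) 12100 = 840080 - -72600 = 840080 + 72600 = 912680$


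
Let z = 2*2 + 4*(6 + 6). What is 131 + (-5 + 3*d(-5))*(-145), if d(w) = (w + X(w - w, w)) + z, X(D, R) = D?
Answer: -19589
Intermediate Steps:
z = 52 (z = 4 + 4*12 = 4 + 48 = 52)
d(w) = 52 + w (d(w) = (w + (w - w)) + 52 = (w + 0) + 52 = w + 52 = 52 + w)
131 + (-5 + 3*d(-5))*(-145) = 131 + (-5 + 3*(52 - 5))*(-145) = 131 + (-5 + 3*47)*(-145) = 131 + (-5 + 141)*(-145) = 131 + 136*(-145) = 131 - 19720 = -19589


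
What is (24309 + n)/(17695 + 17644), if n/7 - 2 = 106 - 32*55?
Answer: 12745/35339 ≈ 0.36065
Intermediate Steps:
n = -11564 (n = 14 + 7*(106 - 32*55) = 14 + 7*(106 - 1760) = 14 + 7*(-1654) = 14 - 11578 = -11564)
(24309 + n)/(17695 + 17644) = (24309 - 11564)/(17695 + 17644) = 12745/35339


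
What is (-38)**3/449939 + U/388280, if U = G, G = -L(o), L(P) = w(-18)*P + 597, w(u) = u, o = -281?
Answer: -14767867/108174808 ≈ -0.13652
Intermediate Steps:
L(P) = 597 - 18*P (L(P) = -18*P + 597 = 597 - 18*P)
G = -5655 (G = -(597 - 18*(-281)) = -(597 + 5058) = -1*5655 = -5655)
U = -5655
(-38)**3/449939 + U/388280 = (-38)**3/449939 - 5655/388280 = -54872*1/449939 - 5655*1/388280 = -2888/23681 - 1131/77656 = -14767867/108174808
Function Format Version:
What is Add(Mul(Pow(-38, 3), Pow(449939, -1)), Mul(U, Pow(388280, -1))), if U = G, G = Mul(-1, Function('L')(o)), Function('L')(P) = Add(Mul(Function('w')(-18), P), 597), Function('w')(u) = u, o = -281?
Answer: Rational(-14767867, 108174808) ≈ -0.13652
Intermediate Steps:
Function('L')(P) = Add(597, Mul(-18, P)) (Function('L')(P) = Add(Mul(-18, P), 597) = Add(597, Mul(-18, P)))
G = -5655 (G = Mul(-1, Add(597, Mul(-18, -281))) = Mul(-1, Add(597, 5058)) = Mul(-1, 5655) = -5655)
U = -5655
Add(Mul(Pow(-38, 3), Pow(449939, -1)), Mul(U, Pow(388280, -1))) = Add(Mul(Pow(-38, 3), Pow(449939, -1)), Mul(-5655, Pow(388280, -1))) = Add(Mul(-54872, Rational(1, 449939)), Mul(-5655, Rational(1, 388280))) = Add(Rational(-2888, 23681), Rational(-1131, 77656)) = Rational(-14767867, 108174808)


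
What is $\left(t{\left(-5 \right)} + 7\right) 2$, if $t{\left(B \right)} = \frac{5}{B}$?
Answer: $12$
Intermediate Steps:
$\left(t{\left(-5 \right)} + 7\right) 2 = \left(\frac{5}{-5} + 7\right) 2 = \left(5 \left(- \frac{1}{5}\right) + 7\right) 2 = \left(-1 + 7\right) 2 = 6 \cdot 2 = 12$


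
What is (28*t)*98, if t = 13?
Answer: 35672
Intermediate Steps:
(28*t)*98 = (28*13)*98 = 364*98 = 35672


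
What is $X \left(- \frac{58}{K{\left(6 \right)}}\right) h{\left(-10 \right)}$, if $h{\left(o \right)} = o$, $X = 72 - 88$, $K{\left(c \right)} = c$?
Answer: $- \frac{4640}{3} \approx -1546.7$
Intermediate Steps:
$X = -16$ ($X = 72 - 88 = -16$)
$X \left(- \frac{58}{K{\left(6 \right)}}\right) h{\left(-10 \right)} = - 16 \left(- \frac{58}{6}\right) \left(-10\right) = - 16 \left(\left(-58\right) \frac{1}{6}\right) \left(-10\right) = \left(-16\right) \left(- \frac{29}{3}\right) \left(-10\right) = \frac{464}{3} \left(-10\right) = - \frac{4640}{3}$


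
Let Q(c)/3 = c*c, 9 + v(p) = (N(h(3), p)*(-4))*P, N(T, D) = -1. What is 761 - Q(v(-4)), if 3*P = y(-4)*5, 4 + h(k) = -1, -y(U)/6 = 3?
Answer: -49162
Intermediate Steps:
y(U) = -18 (y(U) = -6*3 = -18)
h(k) = -5 (h(k) = -4 - 1 = -5)
P = -30 (P = (-18*5)/3 = (⅓)*(-90) = -30)
v(p) = -129 (v(p) = -9 - 1*(-4)*(-30) = -9 + 4*(-30) = -9 - 120 = -129)
Q(c) = 3*c² (Q(c) = 3*(c*c) = 3*c²)
761 - Q(v(-4)) = 761 - 3*(-129)² = 761 - 3*16641 = 761 - 1*49923 = 761 - 49923 = -49162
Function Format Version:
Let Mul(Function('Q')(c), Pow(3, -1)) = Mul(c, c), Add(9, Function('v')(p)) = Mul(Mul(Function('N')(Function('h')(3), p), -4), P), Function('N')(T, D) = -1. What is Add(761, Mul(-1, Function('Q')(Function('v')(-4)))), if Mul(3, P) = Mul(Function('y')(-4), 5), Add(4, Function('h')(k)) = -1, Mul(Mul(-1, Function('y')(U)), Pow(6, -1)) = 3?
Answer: -49162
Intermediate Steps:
Function('y')(U) = -18 (Function('y')(U) = Mul(-6, 3) = -18)
Function('h')(k) = -5 (Function('h')(k) = Add(-4, -1) = -5)
P = -30 (P = Mul(Rational(1, 3), Mul(-18, 5)) = Mul(Rational(1, 3), -90) = -30)
Function('v')(p) = -129 (Function('v')(p) = Add(-9, Mul(Mul(-1, -4), -30)) = Add(-9, Mul(4, -30)) = Add(-9, -120) = -129)
Function('Q')(c) = Mul(3, Pow(c, 2)) (Function('Q')(c) = Mul(3, Mul(c, c)) = Mul(3, Pow(c, 2)))
Add(761, Mul(-1, Function('Q')(Function('v')(-4)))) = Add(761, Mul(-1, Mul(3, Pow(-129, 2)))) = Add(761, Mul(-1, Mul(3, 16641))) = Add(761, Mul(-1, 49923)) = Add(761, -49923) = -49162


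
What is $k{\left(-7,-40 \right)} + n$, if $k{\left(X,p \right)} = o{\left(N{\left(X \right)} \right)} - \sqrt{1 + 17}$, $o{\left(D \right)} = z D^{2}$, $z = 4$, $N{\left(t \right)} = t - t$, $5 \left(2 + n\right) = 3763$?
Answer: $\frac{3753}{5} - 3 \sqrt{2} \approx 746.36$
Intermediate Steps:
$n = \frac{3753}{5}$ ($n = -2 + \frac{1}{5} \cdot 3763 = -2 + \frac{3763}{5} = \frac{3753}{5} \approx 750.6$)
$N{\left(t \right)} = 0$
$o{\left(D \right)} = 4 D^{2}$
$k{\left(X,p \right)} = - 3 \sqrt{2}$ ($k{\left(X,p \right)} = 4 \cdot 0^{2} - \sqrt{1 + 17} = 4 \cdot 0 - \sqrt{18} = 0 - 3 \sqrt{2} = - 3 \sqrt{2}$)
$k{\left(-7,-40 \right)} + n = - 3 \sqrt{2} + \frac{3753}{5} = \frac{3753}{5} - 3 \sqrt{2}$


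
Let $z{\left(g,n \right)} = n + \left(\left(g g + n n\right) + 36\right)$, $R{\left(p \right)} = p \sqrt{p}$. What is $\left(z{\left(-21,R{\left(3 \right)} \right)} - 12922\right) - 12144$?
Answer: $-24562 + 3 \sqrt{3} \approx -24557.0$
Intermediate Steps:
$R{\left(p \right)} = p^{\frac{3}{2}}$
$z{\left(g,n \right)} = 36 + n + g^{2} + n^{2}$ ($z{\left(g,n \right)} = n + \left(\left(g^{2} + n^{2}\right) + 36\right) = n + \left(36 + g^{2} + n^{2}\right) = 36 + n + g^{2} + n^{2}$)
$\left(z{\left(-21,R{\left(3 \right)} \right)} - 12922\right) - 12144 = \left(\left(36 + 3^{\frac{3}{2}} + \left(-21\right)^{2} + \left(3^{\frac{3}{2}}\right)^{2}\right) - 12922\right) - 12144 = \left(\left(36 + 3 \sqrt{3} + 441 + \left(3 \sqrt{3}\right)^{2}\right) - 12922\right) - 12144 = \left(\left(36 + 3 \sqrt{3} + 441 + 27\right) - 12922\right) - 12144 = \left(\left(504 + 3 \sqrt{3}\right) - 12922\right) - 12144 = \left(-12418 + 3 \sqrt{3}\right) - 12144 = -24562 + 3 \sqrt{3}$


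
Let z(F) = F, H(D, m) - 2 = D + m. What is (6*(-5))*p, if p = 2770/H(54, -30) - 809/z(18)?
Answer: -72065/39 ≈ -1847.8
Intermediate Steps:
H(D, m) = 2 + D + m (H(D, m) = 2 + (D + m) = 2 + D + m)
p = 14413/234 (p = 2770/(2 + 54 - 30) - 809/18 = 2770/26 - 809*1/18 = 2770*(1/26) - 809/18 = 1385/13 - 809/18 = 14413/234 ≈ 61.594)
(6*(-5))*p = (6*(-5))*(14413/234) = -30*14413/234 = -72065/39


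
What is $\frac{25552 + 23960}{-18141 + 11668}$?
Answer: $- \frac{49512}{6473} \approx -7.649$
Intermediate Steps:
$\frac{25552 + 23960}{-18141 + 11668} = \frac{49512}{-6473} = 49512 \left(- \frac{1}{6473}\right) = - \frac{49512}{6473}$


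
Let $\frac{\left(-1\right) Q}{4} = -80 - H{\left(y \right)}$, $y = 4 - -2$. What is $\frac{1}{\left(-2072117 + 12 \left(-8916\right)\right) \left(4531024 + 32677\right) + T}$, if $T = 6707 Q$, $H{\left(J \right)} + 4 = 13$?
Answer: $- \frac{1}{9944799534717} \approx -1.0056 \cdot 10^{-13}$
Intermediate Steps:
$y = 6$ ($y = 4 + 2 = 6$)
$H{\left(J \right)} = 9$ ($H{\left(J \right)} = -4 + 13 = 9$)
$Q = 356$ ($Q = - 4 \left(-80 - 9\right) = \left(-4\right) \left(-89\right) = 356$)
$T = 2387692$ ($T = 6707 \cdot 356 = 2387692$)
$\frac{1}{\left(-2072117 + 12 \left(-8916\right)\right) \left(4531024 + 32677\right) + T} = \frac{1}{\left(-2072117 + 12 \left(-8916\right)\right) \left(4531024 + 32677\right) + 2387692} = \frac{1}{\left(-2072117 - 106992\right) 4563701 + 2387692} = \frac{1}{\left(-2179109\right) 4563701 + 2387692} = \frac{1}{-9944801922409 + 2387692} = \frac{1}{-9944799534717} = - \frac{1}{9944799534717}$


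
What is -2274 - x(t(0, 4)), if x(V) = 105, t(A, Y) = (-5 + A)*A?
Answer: -2379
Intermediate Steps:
t(A, Y) = A*(-5 + A)
-2274 - x(t(0, 4)) = -2274 - 1*105 = -2274 - 105 = -2379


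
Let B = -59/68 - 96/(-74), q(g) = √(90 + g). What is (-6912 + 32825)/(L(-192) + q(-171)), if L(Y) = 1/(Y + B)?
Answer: -31424419282028/18817547580817 - 54179882936198577*I/18817547580817 ≈ -1.67 - 2879.2*I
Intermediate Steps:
B = 1081/2516 (B = -59*1/68 - 96*(-1/74) = -59/68 + 48/37 = 1081/2516 ≈ 0.42965)
L(Y) = 1/(1081/2516 + Y) (L(Y) = 1/(Y + 1081/2516) = 1/(1081/2516 + Y))
(-6912 + 32825)/(L(-192) + q(-171)) = (-6912 + 32825)/(2516/(1081 + 2516*(-192)) + √(90 - 171)) = 25913/(2516/(1081 - 483072) + √(-81)) = 25913/(2516/(-481991) + 9*I) = 25913/(2516*(-1/481991) + 9*I) = 25913/(-2516/481991 + 9*I) = 25913*(232315324081*(-2516/481991 - 9*I)/18817547580817) = 6019986992910953*(-2516/481991 - 9*I)/18817547580817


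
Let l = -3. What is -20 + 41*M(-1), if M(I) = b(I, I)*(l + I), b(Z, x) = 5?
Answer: -840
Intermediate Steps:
M(I) = -15 + 5*I (M(I) = 5*(-3 + I) = -15 + 5*I)
-20 + 41*M(-1) = -20 + 41*(-15 + 5*(-1)) = -20 + 41*(-15 - 5) = -20 + 41*(-20) = -20 - 820 = -840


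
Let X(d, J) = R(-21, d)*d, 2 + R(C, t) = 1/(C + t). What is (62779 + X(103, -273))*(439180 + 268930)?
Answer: 1816687715895/41 ≈ 4.4309e+10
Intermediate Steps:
R(C, t) = -2 + 1/(C + t)
X(d, J) = d*(43 - 2*d)/(-21 + d) (X(d, J) = ((1 - 2*(-21) - 2*d)/(-21 + d))*d = ((1 + 42 - 2*d)/(-21 + d))*d = ((43 - 2*d)/(-21 + d))*d = d*(43 - 2*d)/(-21 + d))
(62779 + X(103, -273))*(439180 + 268930) = (62779 + 103*(43 - 2*103)/(-21 + 103))*(439180 + 268930) = (62779 + 103*(43 - 206)/82)*708110 = (62779 + 103*(1/82)*(-163))*708110 = (62779 - 16789/82)*708110 = (5131089/82)*708110 = 1816687715895/41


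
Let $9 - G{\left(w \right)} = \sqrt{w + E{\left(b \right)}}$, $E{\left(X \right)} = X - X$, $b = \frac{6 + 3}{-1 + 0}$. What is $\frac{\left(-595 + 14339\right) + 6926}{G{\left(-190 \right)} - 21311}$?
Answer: $- \frac{220156170}{226887697} + \frac{10335 i \sqrt{190}}{226887697} \approx -0.97033 + 0.00062788 i$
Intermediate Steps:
$b = -9$ ($b = \frac{9}{-1} = 9 \left(-1\right) = -9$)
$E{\left(X \right)} = 0$
$G{\left(w \right)} = 9 - \sqrt{w}$ ($G{\left(w \right)} = 9 - \sqrt{w + 0} = 9 - \sqrt{w}$)
$\frac{\left(-595 + 14339\right) + 6926}{G{\left(-190 \right)} - 21311} = \frac{\left(-595 + 14339\right) + 6926}{\left(9 - \sqrt{-190}\right) - 21311} = \frac{13744 + 6926}{\left(9 - i \sqrt{190}\right) - 21311} = \frac{20670}{\left(9 - i \sqrt{190}\right) - 21311} = \frac{20670}{-21302 - i \sqrt{190}}$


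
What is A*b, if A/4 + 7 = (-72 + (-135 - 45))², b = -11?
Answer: -2793868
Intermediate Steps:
A = 253988 (A = -28 + 4*(-72 + (-135 - 45))² = -28 + 4*(-72 - 180)² = -28 + 4*(-252)² = -28 + 4*63504 = -28 + 254016 = 253988)
A*b = 253988*(-11) = -2793868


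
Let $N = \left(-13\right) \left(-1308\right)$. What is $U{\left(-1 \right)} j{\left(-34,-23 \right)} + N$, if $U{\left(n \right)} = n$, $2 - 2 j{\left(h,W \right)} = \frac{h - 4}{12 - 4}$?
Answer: $\frac{136005}{8} \approx 17001.0$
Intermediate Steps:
$j{\left(h,W \right)} = \frac{5}{4} - \frac{h}{16}$ ($j{\left(h,W \right)} = 1 - \frac{\left(h - 4\right) \frac{1}{12 - 4}}{2} = 1 - \frac{\left(-4 + h\right) \frac{1}{8}}{2} = 1 - \frac{- \frac{1}{2} + \frac{h}{8}}{2} = 1 - \left(- \frac{1}{4} + \frac{h}{16}\right) = \frac{5}{4} - \frac{h}{16}$)
$N = 17004$
$U{\left(-1 \right)} j{\left(-34,-23 \right)} + N = - (\frac{5}{4} - - \frac{17}{8}) + 17004 = - (\frac{5}{4} + \frac{17}{8}) + 17004 = \left(-1\right) \frac{27}{8} + 17004 = - \frac{27}{8} + 17004 = \frac{136005}{8}$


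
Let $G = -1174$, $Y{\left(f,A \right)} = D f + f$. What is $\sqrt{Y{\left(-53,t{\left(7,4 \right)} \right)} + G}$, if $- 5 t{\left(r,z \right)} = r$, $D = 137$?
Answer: $2 i \sqrt{2122} \approx 92.13 i$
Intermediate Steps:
$t{\left(r,z \right)} = - \frac{r}{5}$
$Y{\left(f,A \right)} = 138 f$ ($Y{\left(f,A \right)} = 137 f + f = 138 f$)
$\sqrt{Y{\left(-53,t{\left(7,4 \right)} \right)} + G} = \sqrt{138 \left(-53\right) - 1174} = \sqrt{-7314 - 1174} = \sqrt{-8488} = 2 i \sqrt{2122}$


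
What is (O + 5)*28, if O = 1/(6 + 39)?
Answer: 6328/45 ≈ 140.62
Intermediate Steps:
O = 1/45 ≈ 0.022222
(O + 5)*28 = (1/45 + 5)*28 = (226/45)*28 = 6328/45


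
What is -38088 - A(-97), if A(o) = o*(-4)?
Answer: -38476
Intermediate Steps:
A(o) = -4*o
-38088 - A(-97) = -38088 - (-4)*(-97) = -38088 - 1*388 = -38088 - 388 = -38476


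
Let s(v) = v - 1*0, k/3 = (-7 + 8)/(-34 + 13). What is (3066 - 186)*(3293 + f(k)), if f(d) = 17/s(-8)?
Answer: 9477720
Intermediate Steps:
k = -⅐ (k = 3*((-7 + 8)/(-34 + 13)) = 3*(1/(-21)) = 3*(1*(-1/21)) = 3*(-1/21) = -⅐ ≈ -0.14286)
s(v) = v (s(v) = v + 0 = v)
f(d) = -17/8 (f(d) = 17/(-8) = 17*(-⅛) = -17/8)
(3066 - 186)*(3293 + f(k)) = (3066 - 186)*(3293 - 17/8) = 2880*(26327/8) = 9477720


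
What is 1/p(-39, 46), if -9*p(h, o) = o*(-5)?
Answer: 9/230 ≈ 0.039130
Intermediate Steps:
p(h, o) = 5*o/9 (p(h, o) = -o*(-5)/9 = -(-5)*o/9 = 5*o/9)
1/p(-39, 46) = 1/((5/9)*46) = 1/(230/9) = 9/230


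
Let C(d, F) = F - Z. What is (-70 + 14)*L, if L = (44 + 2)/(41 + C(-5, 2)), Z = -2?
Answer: -2576/45 ≈ -57.244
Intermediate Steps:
C(d, F) = 2 + F (C(d, F) = F - 1*(-2) = F + 2 = 2 + F)
L = 46/45 (L = (44 + 2)/(41 + (2 + 2)) = 46/(41 + 4) = 46/45 ≈ 1.0222)
(-70 + 14)*L = (-70 + 14)*(46/45) = -56*46/45 = -2576/45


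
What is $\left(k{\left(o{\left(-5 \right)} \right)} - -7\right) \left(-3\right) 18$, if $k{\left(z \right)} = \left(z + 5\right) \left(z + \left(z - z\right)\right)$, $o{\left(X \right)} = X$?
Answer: $-378$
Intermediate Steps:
$k{\left(z \right)} = z \left(5 + z\right)$ ($k{\left(z \right)} = \left(5 + z\right) \left(z + 0\right) = \left(5 + z\right) z = z \left(5 + z\right)$)
$\left(k{\left(o{\left(-5 \right)} \right)} - -7\right) \left(-3\right) 18 = \left(- 5 \left(5 - 5\right) - -7\right) \left(-3\right) 18 = \left(\left(-5\right) 0 + 7\right) \left(-3\right) 18 = \left(0 + 7\right) \left(-3\right) 18 = 7 \left(-3\right) 18 = \left(-21\right) 18 = -378$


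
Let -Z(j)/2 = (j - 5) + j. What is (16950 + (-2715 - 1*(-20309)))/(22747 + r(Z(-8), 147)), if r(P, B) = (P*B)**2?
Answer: 34544/38141023 ≈ 0.00090569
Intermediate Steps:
Z(j) = 10 - 4*j (Z(j) = -2*((j - 5) + j) = -2*((-5 + j) + j) = -2*(-5 + 2*j) = 10 - 4*j)
r(P, B) = B**2*P**2 (r(P, B) = (B*P)**2 = B**2*P**2)
(16950 + (-2715 - 1*(-20309)))/(22747 + r(Z(-8), 147)) = (16950 + (-2715 - 1*(-20309)))/(22747 + 147**2*(10 - 4*(-8))**2) = (16950 + (-2715 + 20309))/(22747 + 21609*(10 + 32)**2) = (16950 + 17594)/(22747 + 21609*42**2) = 34544/(22747 + 21609*1764) = 34544/(22747 + 38118276) = 34544/38141023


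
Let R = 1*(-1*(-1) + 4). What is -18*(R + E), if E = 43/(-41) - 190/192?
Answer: -34971/656 ≈ -53.309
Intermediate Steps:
E = -8023/3936 (E = 43*(-1/41) - 190*1/192 = -43/41 - 95/96 = -8023/3936 ≈ -2.0384)
R = 5 (R = 1*(1 + 4) = 1*5 = 5)
-18*(R + E) = -18*(5 - 8023/3936) = -18*11657/3936 = -34971/656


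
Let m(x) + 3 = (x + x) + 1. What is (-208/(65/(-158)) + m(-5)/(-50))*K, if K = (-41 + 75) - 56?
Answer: -278212/25 ≈ -11128.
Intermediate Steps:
m(x) = -2 + 2*x (m(x) = -3 + ((x + x) + 1) = -3 + (2*x + 1) = -3 + (1 + 2*x) = -2 + 2*x)
K = -22 (K = 34 - 56 = -22)
(-208/(65/(-158)) + m(-5)/(-50))*K = (-208/(65/(-158)) + (-2 + 2*(-5))/(-50))*(-22) = (-208/(65*(-1/158)) + (-2 - 10)*(-1/50))*(-22) = (-208/(-65/158) - 12*(-1/50))*(-22) = (-208*(-158/65) + 6/25)*(-22) = (2528/5 + 6/25)*(-22) = (12646/25)*(-22) = -278212/25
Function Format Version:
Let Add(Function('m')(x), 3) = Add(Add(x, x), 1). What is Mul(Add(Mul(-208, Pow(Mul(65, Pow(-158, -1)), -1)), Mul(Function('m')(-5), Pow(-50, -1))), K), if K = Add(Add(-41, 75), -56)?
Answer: Rational(-278212, 25) ≈ -11128.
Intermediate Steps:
Function('m')(x) = Add(-2, Mul(2, x)) (Function('m')(x) = Add(-3, Add(Add(x, x), 1)) = Add(-3, Add(Mul(2, x), 1)) = Add(-3, Add(1, Mul(2, x))) = Add(-2, Mul(2, x)))
K = -22 (K = Add(34, -56) = -22)
Mul(Add(Mul(-208, Pow(Mul(65, Pow(-158, -1)), -1)), Mul(Function('m')(-5), Pow(-50, -1))), K) = Mul(Add(Mul(-208, Pow(Mul(65, Pow(-158, -1)), -1)), Mul(Add(-2, Mul(2, -5)), Pow(-50, -1))), -22) = Mul(Add(Mul(-208, Pow(Mul(65, Rational(-1, 158)), -1)), Mul(Add(-2, -10), Rational(-1, 50))), -22) = Mul(Add(Mul(-208, Pow(Rational(-65, 158), -1)), Mul(-12, Rational(-1, 50))), -22) = Mul(Add(Mul(-208, Rational(-158, 65)), Rational(6, 25)), -22) = Mul(Add(Rational(2528, 5), Rational(6, 25)), -22) = Mul(Rational(12646, 25), -22) = Rational(-278212, 25)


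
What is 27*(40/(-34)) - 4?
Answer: -608/17 ≈ -35.765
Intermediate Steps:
27*(40/(-34)) - 4 = 27*(40*(-1/34)) - 4 = 27*(-20/17) - 4 = -540/17 - 4 = -608/17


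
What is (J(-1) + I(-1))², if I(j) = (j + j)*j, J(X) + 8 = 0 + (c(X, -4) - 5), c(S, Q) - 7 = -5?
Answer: 81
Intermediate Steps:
c(S, Q) = 2 (c(S, Q) = 7 - 5 = 2)
J(X) = -11 (J(X) = -8 + (0 + (2 - 5)) = -8 + (0 - 3) = -8 - 3 = -11)
I(j) = 2*j² (I(j) = (2*j)*j = 2*j²)
(J(-1) + I(-1))² = (-11 + 2*(-1)²)² = (-11 + 2*1)² = (-11 + 2)² = (-9)² = 81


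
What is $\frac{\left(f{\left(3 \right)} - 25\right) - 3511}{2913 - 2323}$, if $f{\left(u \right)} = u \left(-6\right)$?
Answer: $- \frac{1777}{295} \approx -6.0237$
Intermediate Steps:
$f{\left(u \right)} = - 6 u$
$\frac{\left(f{\left(3 \right)} - 25\right) - 3511}{2913 - 2323} = \frac{\left(\left(-6\right) 3 - 25\right) - 3511}{2913 - 2323} = \frac{\left(-18 - 25\right) - 3511}{590} = \left(-43 - 3511\right) \frac{1}{590} = \left(-3554\right) \frac{1}{590} = - \frac{1777}{295}$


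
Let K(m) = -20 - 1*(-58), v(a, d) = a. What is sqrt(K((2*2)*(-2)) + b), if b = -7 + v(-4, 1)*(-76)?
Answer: sqrt(335) ≈ 18.303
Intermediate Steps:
K(m) = 38 (K(m) = -20 + 58 = 38)
b = 297 (b = -7 - 4*(-76) = -7 + 304 = 297)
sqrt(K((2*2)*(-2)) + b) = sqrt(38 + 297) = sqrt(335)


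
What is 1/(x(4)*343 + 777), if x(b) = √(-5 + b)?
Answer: 111/103054 - 7*I/14722 ≈ 0.0010771 - 0.00047548*I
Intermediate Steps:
1/(x(4)*343 + 777) = 1/(√(-5 + 4)*343 + 777) = 1/(√(-1)*343 + 777) = 1/(I*343 + 777) = 1/(343*I + 777) = 1/(777 + 343*I) = (777 - 343*I)/721378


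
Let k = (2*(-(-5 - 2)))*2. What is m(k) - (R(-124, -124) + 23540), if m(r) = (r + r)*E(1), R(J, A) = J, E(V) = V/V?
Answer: -23360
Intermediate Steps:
E(V) = 1
k = 28 (k = (2*(-1*(-7)))*2 = (2*7)*2 = 14*2 = 28)
m(r) = 2*r (m(r) = (r + r)*1 = (2*r)*1 = 2*r)
m(k) - (R(-124, -124) + 23540) = 2*28 - (-124 + 23540) = 56 - 1*23416 = 56 - 23416 = -23360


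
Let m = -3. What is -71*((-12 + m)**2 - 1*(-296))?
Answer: -36991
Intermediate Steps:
-71*((-12 + m)**2 - 1*(-296)) = -71*((-12 - 3)**2 - 1*(-296)) = -71*((-15)**2 + 296) = -71*(225 + 296) = -71*521 = -36991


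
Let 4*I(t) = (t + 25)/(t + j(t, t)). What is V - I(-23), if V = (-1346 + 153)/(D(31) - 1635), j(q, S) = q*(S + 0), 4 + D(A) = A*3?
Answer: 602885/782276 ≈ 0.77068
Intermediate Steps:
D(A) = -4 + 3*A (D(A) = -4 + A*3 = -4 + 3*A)
j(q, S) = S*q (j(q, S) = q*S = S*q)
I(t) = (25 + t)/(4*(t + t²)) (I(t) = ((t + 25)/(t + t*t))/4 = ((25 + t)/(t + t²))/4 = (25 + t)/(4*(t + t²)))
V = 1193/1546 (V = (-1346 + 153)/((-4 + 3*31) - 1635) = -1193/((-4 + 93) - 1635) = -1193/(89 - 1635) = -1193/(-1546) = -1193*(-1/1546) = 1193/1546 ≈ 0.77167)
V - I(-23) = 1193/1546 - (25 - 23)/(4*(-23)*(1 - 23)) = 1193/1546 - (-1)*2/(4*23*(-22)) = 1193/1546 - (-1)*(-1)*2/(4*23*22) = 1193/1546 - 1*1/1012 = 1193/1546 - 1/1012 = 602885/782276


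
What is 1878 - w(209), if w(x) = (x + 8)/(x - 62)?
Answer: 39407/21 ≈ 1876.5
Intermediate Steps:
w(x) = (8 + x)/(-62 + x)
1878 - w(209) = 1878 - (8 + 209)/(-62 + 209) = 1878 - 217/147 = 1878 - 1*31/21 = 1878 - 31/21 = 39407/21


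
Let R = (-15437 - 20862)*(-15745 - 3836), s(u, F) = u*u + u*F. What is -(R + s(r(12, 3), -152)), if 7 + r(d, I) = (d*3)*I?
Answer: -710765568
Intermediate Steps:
r(d, I) = -7 + 3*I*d (r(d, I) = -7 + (d*3)*I = -7 + (3*d)*I = -7 + 3*I*d)
s(u, F) = u² + F*u
R = 710770719 (R = -36299*(-19581) = 710770719)
-(R + s(r(12, 3), -152)) = -(710770719 + (-7 + 3*3*12)*(-152 + (-7 + 3*3*12))) = -(710770719 + (-7 + 108)*(-152 + (-7 + 108))) = -(710770719 + 101*(-152 + 101)) = -(710770719 + 101*(-51)) = -(710770719 - 5151) = -1*710765568 = -710765568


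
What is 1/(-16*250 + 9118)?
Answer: 1/5118 ≈ 0.00019539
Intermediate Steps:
1/(-16*250 + 9118) = 1/(-4000 + 9118) = 1/5118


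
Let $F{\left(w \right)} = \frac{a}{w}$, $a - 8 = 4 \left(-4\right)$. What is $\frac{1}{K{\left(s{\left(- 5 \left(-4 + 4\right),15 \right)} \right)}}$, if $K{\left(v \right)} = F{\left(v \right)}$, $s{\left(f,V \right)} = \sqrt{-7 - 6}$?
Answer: $- \frac{i \sqrt{13}}{8} \approx - 0.45069 i$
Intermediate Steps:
$a = -8$ ($a = 8 + 4 \left(-4\right) = 8 - 16 = -8$)
$s{\left(f,V \right)} = i \sqrt{13}$ ($s{\left(f,V \right)} = \sqrt{-13} = i \sqrt{13}$)
$F{\left(w \right)} = - \frac{8}{w}$
$K{\left(v \right)} = - \frac{8}{v}$
$\frac{1}{K{\left(s{\left(- 5 \left(-4 + 4\right),15 \right)} \right)}} = \frac{1}{\left(-8\right) \frac{1}{i \sqrt{13}}} = \frac{1}{\left(-8\right) \left(- \frac{i \sqrt{13}}{13}\right)} = \frac{1}{\frac{8}{13} i \sqrt{13}} = - \frac{i \sqrt{13}}{8}$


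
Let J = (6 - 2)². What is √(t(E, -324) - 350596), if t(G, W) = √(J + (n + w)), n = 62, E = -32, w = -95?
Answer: √(-350596 + I*√17) ≈ 0.003 + 592.11*I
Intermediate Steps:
J = 16 (J = 4² = 16)
t(G, W) = I*√17 (t(G, W) = √(16 + (62 - 95)) = √(16 - 33) = √(-17) = I*√17)
√(t(E, -324) - 350596) = √(I*√17 - 350596) = √(-350596 + I*√17)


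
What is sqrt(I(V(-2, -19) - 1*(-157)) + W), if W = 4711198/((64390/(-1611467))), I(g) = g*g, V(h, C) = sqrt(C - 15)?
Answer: sqrt(-122185741988748560 + 325466659850*I*sqrt(34))/32195 ≈ 0.084317 + 10857.0*I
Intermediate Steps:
V(h, C) = sqrt(-15 + C)
I(g) = g**2
W = -3795970053733/32195 (W = 4711198/((64390*(-1/1611467))) = 4711198/(-64390/1611467) = 4711198*(-1611467/64390) = -3795970053733/32195 ≈ -1.1791e+8)
sqrt(I(V(-2, -19) - 1*(-157)) + W) = sqrt((sqrt(-15 - 19) - 1*(-157))**2 - 3795970053733/32195) = sqrt((sqrt(-34) + 157)**2 - 3795970053733/32195) = sqrt((I*sqrt(34) + 157)**2 - 3795970053733/32195) = sqrt((157 + I*sqrt(34))**2 - 3795970053733/32195) = sqrt(-3795970053733/32195 + (157 + I*sqrt(34))**2)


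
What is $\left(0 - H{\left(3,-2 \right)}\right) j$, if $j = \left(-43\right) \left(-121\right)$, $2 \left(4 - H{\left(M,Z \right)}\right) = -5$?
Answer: $- \frac{67639}{2} \approx -33820.0$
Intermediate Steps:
$H{\left(M,Z \right)} = \frac{13}{2}$ ($H{\left(M,Z \right)} = 4 - - \frac{5}{2} = 4 + \frac{5}{2} = \frac{13}{2}$)
$j = 5203$
$\left(0 - H{\left(3,-2 \right)}\right) j = \left(0 - \frac{13}{2}\right) 5203 = \left(- \frac{13}{2}\right) 5203 = - \frac{67639}{2}$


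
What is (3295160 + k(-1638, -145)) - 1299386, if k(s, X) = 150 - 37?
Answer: 1995887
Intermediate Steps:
k(s, X) = 113
(3295160 + k(-1638, -145)) - 1299386 = (3295160 + 113) - 1299386 = 3295273 - 1299386 = 1995887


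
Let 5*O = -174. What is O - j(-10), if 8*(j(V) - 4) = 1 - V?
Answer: -1607/40 ≈ -40.175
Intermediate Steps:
j(V) = 33/8 - V/8 (j(V) = 4 + (1 - V)/8 = 4 + (1/8 - V/8) = 33/8 - V/8)
O = -174/5 (O = (1/5)*(-174) = -174/5 ≈ -34.800)
O - j(-10) = -174/5 - (33/8 - 1/8*(-10)) = -174/5 - (33/8 + 5/4) = -174/5 - 1*43/8 = -174/5 - 43/8 = -1607/40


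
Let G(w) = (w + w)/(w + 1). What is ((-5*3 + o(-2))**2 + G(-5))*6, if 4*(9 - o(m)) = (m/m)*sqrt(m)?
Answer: 921/4 + 18*I*sqrt(2) ≈ 230.25 + 25.456*I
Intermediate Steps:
o(m) = 9 - sqrt(m)/4 (o(m) = 9 - m/m*sqrt(m)/4 = 9 - sqrt(m)/4)
G(w) = 2*w/(1 + w) (G(w) = (2*w)/(1 + w) = 2*w/(1 + w))
((-5*3 + o(-2))**2 + G(-5))*6 = ((-5*3 + (9 - I*sqrt(2)/4))**2 + 2*(-5)/(1 - 5))*6 = ((-15 + (9 - I*sqrt(2)/4))**2 + 2*(-5)/(-4))*6 = ((-15 + (9 - I*sqrt(2)/4))**2 + 2*(-5)*(-1/4))*6 = ((-6 - I*sqrt(2)/4)**2 + 5/2)*6 = (5/2 + (-6 - I*sqrt(2)/4)**2)*6 = 15 + 6*(-6 - I*sqrt(2)/4)**2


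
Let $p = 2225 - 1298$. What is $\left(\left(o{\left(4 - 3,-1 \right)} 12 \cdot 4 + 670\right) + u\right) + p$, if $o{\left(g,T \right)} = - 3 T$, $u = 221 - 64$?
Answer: $1898$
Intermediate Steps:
$u = 157$
$p = 927$
$\left(\left(o{\left(4 - 3,-1 \right)} 12 \cdot 4 + 670\right) + u\right) + p = \left(\left(\left(-3\right) \left(-1\right) 12 \cdot 4 + 670\right) + 157\right) + 927 = \left(\left(3 \cdot 12 \cdot 4 + 670\right) + 157\right) + 927 = \left(\left(36 \cdot 4 + 670\right) + 157\right) + 927 = \left(\left(144 + 670\right) + 157\right) + 927 = \left(814 + 157\right) + 927 = 971 + 927 = 1898$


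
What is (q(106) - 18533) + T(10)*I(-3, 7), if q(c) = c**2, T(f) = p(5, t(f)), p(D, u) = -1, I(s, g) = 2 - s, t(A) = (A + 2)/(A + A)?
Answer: -7302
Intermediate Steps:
t(A) = (2 + A)/(2*A) (t(A) = (2 + A)/((2*A)) = (2 + A)*(1/(2*A)) = (2 + A)/(2*A))
T(f) = -1
(q(106) - 18533) + T(10)*I(-3, 7) = (106**2 - 18533) - (2 - 1*(-3)) = (11236 - 18533) - (2 + 3) = -7297 - 1*5 = -7297 - 5 = -7302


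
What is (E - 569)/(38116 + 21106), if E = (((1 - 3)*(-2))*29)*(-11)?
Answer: -1845/59222 ≈ -0.031154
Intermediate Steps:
E = -1276 (E = (-2*(-2)*29)*(-11) = (4*29)*(-11) = 116*(-11) = -1276)
(E - 569)/(38116 + 21106) = (-1276 - 569)/(38116 + 21106) = -1845/59222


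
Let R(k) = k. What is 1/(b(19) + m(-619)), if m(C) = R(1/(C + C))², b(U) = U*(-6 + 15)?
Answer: 1532644/262082125 ≈ 0.0058480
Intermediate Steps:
b(U) = 9*U (b(U) = U*9 = 9*U)
m(C) = 1/(4*C²) (m(C) = (1/(C + C))² = (1/(2*C))² = 1/(4*C²))
1/(b(19) + m(-619)) = 1/(9*19 + (¼)/(-619)²) = 1/(171 + (¼)*(1/383161)) = 1/(171 + 1/1532644) = 1/(262082125/1532644) = 1532644/262082125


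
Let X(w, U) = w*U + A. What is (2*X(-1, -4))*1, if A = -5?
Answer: -2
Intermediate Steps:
X(w, U) = -5 + U*w (X(w, U) = w*U - 5 = U*w - 5 = -5 + U*w)
(2*X(-1, -4))*1 = (2*(-5 - 4*(-1)))*1 = (2*(-5 + 4))*1 = (2*(-1))*1 = -2*1 = -2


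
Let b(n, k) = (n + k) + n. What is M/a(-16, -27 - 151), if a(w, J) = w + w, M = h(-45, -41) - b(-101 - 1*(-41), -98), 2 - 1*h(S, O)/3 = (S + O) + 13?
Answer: -443/32 ≈ -13.844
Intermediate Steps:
h(S, O) = -33 - 3*O - 3*S (h(S, O) = 6 - 3*((S + O) + 13) = 6 - 3*((O + S) + 13) = 6 - 3*(13 + O + S) = 6 + (-39 - 3*O - 3*S) = -33 - 3*O - 3*S)
b(n, k) = k + 2*n (b(n, k) = (k + n) + n = k + 2*n)
M = 443 (M = (-33 - 3*(-41) - 3*(-45)) - (-98 + 2*(-101 - 1*(-41))) = (-33 + 123 + 135) - (-98 + 2*(-101 + 41)) = 225 - (-98 + 2*(-60)) = 225 - (-98 - 120) = 225 - 1*(-218) = 225 + 218 = 443)
a(w, J) = 2*w
M/a(-16, -27 - 151) = 443/((2*(-16))) = 443/(-32) = 443*(-1/32) = -443/32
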